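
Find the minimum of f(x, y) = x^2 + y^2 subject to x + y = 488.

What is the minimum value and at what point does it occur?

Substitute y = 488 - x into f(x,y) = x^2 + y^2:
g(x) = x^2 + (488 - x)^2 = 2x^2 - 976x + 238144
g'(x) = 4x - 976 = 0  =>  x = 244
y = 488 - 244 = 244
Minimum value = 244^2 + 244^2 = 119072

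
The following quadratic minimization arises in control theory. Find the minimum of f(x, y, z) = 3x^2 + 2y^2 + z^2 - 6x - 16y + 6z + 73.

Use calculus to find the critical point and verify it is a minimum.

f(x,y,z) = 3x^2 + 2y^2 + z^2 - 6x - 16y + 6z + 73
df/dx = 6x + (-6) = 0 => x = 1
df/dy = 4y + (-16) = 0 => y = 4
df/dz = 2z + (6) = 0 => z = -3
f(1,4,-3) = 3*(1)^2 + 2*(4)^2 + 1*(-3)^2 + -6*(1) + -16*(4) + 6*(-3) + 73 = 29
Hessian is diagonal with entries 6, 4, 2 > 0, confirmed minimum.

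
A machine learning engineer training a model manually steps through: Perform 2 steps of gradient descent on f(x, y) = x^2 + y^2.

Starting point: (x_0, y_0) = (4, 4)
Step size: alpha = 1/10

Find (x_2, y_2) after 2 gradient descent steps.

f(x,y) = x^2 + y^2
grad_x = 2x + 0y, grad_y = 2y + 0x
Step 1: grad = (8, 8), (16/5, 16/5)
Step 2: grad = (32/5, 32/5), (64/25, 64/25)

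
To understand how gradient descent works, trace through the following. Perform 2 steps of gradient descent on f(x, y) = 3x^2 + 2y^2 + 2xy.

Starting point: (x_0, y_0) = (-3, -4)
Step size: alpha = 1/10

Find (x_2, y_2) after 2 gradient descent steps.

f(x,y) = 3x^2 + 2y^2 + 2xy
grad_x = 6x + 2y, grad_y = 4y + 2x
Step 1: grad = (-26, -22), (-2/5, -9/5)
Step 2: grad = (-6, -8), (1/5, -1)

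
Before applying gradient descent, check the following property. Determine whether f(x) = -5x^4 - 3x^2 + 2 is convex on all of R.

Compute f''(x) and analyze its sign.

f(x) = -5x^4 - 3x^2 + 2
f'(x) = -20x^3 + -6x
f''(x) = -60x^2 + -6
f''(x) = -60x^2 + -6 <= -6 < 0 for all x
Therefore, f is concave on R.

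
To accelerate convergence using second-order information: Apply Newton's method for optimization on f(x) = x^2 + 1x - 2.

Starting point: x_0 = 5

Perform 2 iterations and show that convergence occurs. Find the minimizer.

f(x) = x^2 + 1x - 2, f'(x) = 2x + (1), f''(x) = 2
Step 1: f'(5) = 11, x_1 = 5 - 11/2 = -1/2
Step 2: f'(-1/2) = 0, x_2 = -1/2 (converged)
Newton's method converges in 1 step for quadratics.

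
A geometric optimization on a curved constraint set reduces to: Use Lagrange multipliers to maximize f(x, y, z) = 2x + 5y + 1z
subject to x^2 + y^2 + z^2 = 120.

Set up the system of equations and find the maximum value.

Lagrange conditions: 2 = 2*lambda*x, 5 = 2*lambda*y, 1 = 2*lambda*z
So x:2 = y:5 = z:1, i.e. x = 2t, y = 5t, z = 1t
Constraint: t^2*(2^2 + 5^2 + 1^2) = 120
  t^2 * 30 = 120  =>  t = sqrt(4)
Maximum = 2*2t + 5*5t + 1*1t = 30*sqrt(4) = 60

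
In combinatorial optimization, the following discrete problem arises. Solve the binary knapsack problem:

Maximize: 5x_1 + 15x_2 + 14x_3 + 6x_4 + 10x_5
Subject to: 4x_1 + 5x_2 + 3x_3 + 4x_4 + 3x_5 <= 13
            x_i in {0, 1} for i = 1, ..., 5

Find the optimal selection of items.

Items: item 1 (v=5, w=4), item 2 (v=15, w=5), item 3 (v=14, w=3), item 4 (v=6, w=4), item 5 (v=10, w=3)
Capacity: 13
Checking all 32 subsets (w = total weight, v = total value):
  {}: w = 0, v = 0
  {1}: w = 4, v = 5
  {2}: w = 5, v = 15
  {3}: w = 3, v = 14
  {4}: w = 4, v = 6
  {5}: w = 3, v = 10
  {1, 2}: w = 9, v = 20
  {1, 3}: w = 7, v = 19
  {1, 4}: w = 8, v = 11
  {1, 5}: w = 7, v = 15
  {2, 3}: w = 8, v = 29
  {2, 4}: w = 9, v = 21
  {2, 5}: w = 8, v = 25
  {3, 4}: w = 7, v = 20
  {3, 5}: w = 6, v = 24
  {4, 5}: w = 7, v = 16
  {1, 2, 3}: w = 12, v = 34
  {1, 2, 4}: w = 13, v = 26
  {1, 2, 5}: w = 12, v = 30
  {1, 3, 4}: w = 11, v = 25
  {1, 3, 5}: w = 10, v = 29
  {1, 4, 5}: w = 11, v = 21
  {2, 3, 4}: w = 12, v = 35
  {2, 3, 5}: w = 11, v = 39
  {2, 4, 5}: w = 12, v = 31
  {3, 4, 5}: w = 10, v = 30
  {1, 2, 3, 4}: w = 16 > 13, infeasible
  {1, 2, 3, 5}: w = 15 > 13, infeasible
  {1, 2, 4, 5}: w = 16 > 13, infeasible
  {1, 3, 4, 5}: w = 14 > 13, infeasible
  {2, 3, 4, 5}: w = 15 > 13, infeasible
  {1, 2, 3, 4, 5}: w = 19 > 13, infeasible
Best feasible subset: items [2, 3, 5]
Total weight: 11 <= 13, total value: 39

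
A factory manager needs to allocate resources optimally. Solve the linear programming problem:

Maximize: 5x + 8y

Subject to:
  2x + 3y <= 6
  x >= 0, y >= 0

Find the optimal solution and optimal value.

The feasible region has vertices at [(0, 0), (3, 0), (0, 2)].
Checking objective 5x + 8y at each vertex:
  (0, 0): 5*0 + 8*0 = 0
  (3, 0): 5*3 + 8*0 = 15
  (0, 2): 5*0 + 8*2 = 16
Maximum is 16 at (0, 2).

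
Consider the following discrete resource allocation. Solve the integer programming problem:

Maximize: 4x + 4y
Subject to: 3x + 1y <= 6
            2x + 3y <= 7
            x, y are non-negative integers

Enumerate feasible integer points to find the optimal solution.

Constraint 1: 3x + 1y <= 6
Constraint 2: 2x + 3y <= 7
Feasible x range (need y >= 0): 0 <= x <= min(6/3, 7/2) => x in {0, ..., 2}.
Enumerate feasible integer points row by row (the coefficient of y is 4 > 0, so for each x the largest feasible y gives the best value):
  x = 0: y <= min((6 - 3*0)/1, (7 - 2*0)/3) => y in {0, ..., 2}; best 4*0 + 4*2 = 8
  x = 1: y <= min((6 - 3*1)/1, (7 - 2*1)/3) => y in {0, ..., 1}; best 4*1 + 4*1 = 8
  x = 2: y <= min((6 - 3*2)/1, (7 - 2*2)/3) => y in {0}; best 4*2 + 4*0 = 8
The maximum 4x + 4y = 8 is achieved at x = 0, y = 2.
(The same value 8 is also attained at (1, 1), (2, 0).)
Check: 3*0 + 1*2 = 2 <= 6 and 2*0 + 3*2 = 6 <= 7.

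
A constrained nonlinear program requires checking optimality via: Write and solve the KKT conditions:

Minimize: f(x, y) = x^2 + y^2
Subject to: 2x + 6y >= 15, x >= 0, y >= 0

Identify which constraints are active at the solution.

KKT conditions for min x^2 + y^2 s.t. 2x + 6y >= 15, x >= 0, y >= 0:
Stationarity: 2x = mu*2 + mu_x, 2y = mu*6 + mu_y, with mu, mu_x, mu_y >= 0
Complementary slackness: mu*(2x + 6y - 15) = 0, mu_x*x = 0, mu_y*y = 0
(0, 0) is infeasible (2*0 + 6*0 < 15), so if mu = 0 stationarity would force x = mu_x/2 >= 0, y = mu_y/2 >= 0 with mu_x*x = mu_y*y = 0, i.e. x = y = 0: contradiction. Hence mu > 0 and 2x + 6y = 15 is active.
Try x > 0, y > 0 (so mu_x = mu_y = 0): x = 2*mu/2, y = 6*mu/2
Substitute: 2*(2*mu/2) + 6*(6*mu/2) = 15
  mu*40/2 = 15 => mu = 3/4
x* = 3/4 > 0, y* = 9/4 > 0, consistent with mu_x = mu_y = 0.
f is convex and the constraints are linear, so this KKT point is the global minimum.
f* = 45/8
Active constraints: 2x + 6y >= 15 (holds with equality, mu = 3/4 > 0); x >= 0 and y >= 0 are inactive (mu_x = mu_y = 0).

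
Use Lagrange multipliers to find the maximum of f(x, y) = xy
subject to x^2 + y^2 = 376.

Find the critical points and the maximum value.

Lagrange conditions: y = 2*lambda*x and x = 2*lambda*y
If x = 0 then y = 0, violating the constraint, so x, y != 0.
Dividing: y/x = x/y => x^2 = y^2 => y = x or y = -x
Constraint: 2x^2 = 376 => x^2 = 188 => x = +/-sqrt(188)
Critical points: (sqrt(188), sqrt(188)), (-sqrt(188), -sqrt(188)), (sqrt(188), -sqrt(188)), (-sqrt(188), sqrt(188))
  y = x:  xy = x^2 = 188  at (sqrt(188), sqrt(188)) and (-sqrt(188), -sqrt(188))
  y = -x: xy = -x^2 = -188 at (sqrt(188), -sqrt(188)) and (-sqrt(188), sqrt(188))
Maximum xy = 188 at (sqrt(188), sqrt(188)) and (-sqrt(188), -sqrt(188))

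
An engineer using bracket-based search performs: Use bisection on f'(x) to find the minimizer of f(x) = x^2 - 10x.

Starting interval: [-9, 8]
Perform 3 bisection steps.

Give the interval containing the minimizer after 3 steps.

Finding critical point of f(x) = x^2 - 10x using bisection on f'(x) = 2x + -10.
f'(x) = 0 when x = 5.
Starting interval: [-9, 8]
Step 1: mid = -1/2, f'(mid) = -11, new interval = [-1/2, 8]
Step 2: mid = 15/4, f'(mid) = -5/2, new interval = [15/4, 8]
Step 3: mid = 47/8, f'(mid) = 7/4, new interval = [15/4, 47/8]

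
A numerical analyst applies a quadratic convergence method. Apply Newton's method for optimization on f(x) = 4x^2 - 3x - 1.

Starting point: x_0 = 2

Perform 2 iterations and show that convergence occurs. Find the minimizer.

f(x) = 4x^2 - 3x - 1, f'(x) = 8x + (-3), f''(x) = 8
Step 1: f'(2) = 13, x_1 = 2 - 13/8 = 3/8
Step 2: f'(3/8) = 0, x_2 = 3/8 (converged)
Newton's method converges in 1 step for quadratics.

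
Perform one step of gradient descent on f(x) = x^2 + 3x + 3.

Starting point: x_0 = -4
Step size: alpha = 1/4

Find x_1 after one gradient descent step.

f(x) = x^2 + 3x + 3
f'(x) = 2x + 3
f'(-4) = 2*-4 + (3) = -5
x_1 = x_0 - alpha * f'(x_0) = -4 - 1/4 * -5 = -11/4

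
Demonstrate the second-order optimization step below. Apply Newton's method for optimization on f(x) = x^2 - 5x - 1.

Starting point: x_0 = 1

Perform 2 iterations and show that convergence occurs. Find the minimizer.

f(x) = x^2 - 5x - 1, f'(x) = 2x + (-5), f''(x) = 2
Step 1: f'(1) = -3, x_1 = 1 - -3/2 = 5/2
Step 2: f'(5/2) = 0, x_2 = 5/2 (converged)
Newton's method converges in 1 step for quadratics.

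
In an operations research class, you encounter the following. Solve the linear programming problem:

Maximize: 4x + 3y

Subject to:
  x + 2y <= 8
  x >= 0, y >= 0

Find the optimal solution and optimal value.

The feasible region has vertices at [(0, 0), (8, 0), (0, 4)].
Checking objective 4x + 3y at each vertex:
  (0, 0): 4*0 + 3*0 = 0
  (8, 0): 4*8 + 3*0 = 32
  (0, 4): 4*0 + 3*4 = 12
Maximum is 32 at (8, 0).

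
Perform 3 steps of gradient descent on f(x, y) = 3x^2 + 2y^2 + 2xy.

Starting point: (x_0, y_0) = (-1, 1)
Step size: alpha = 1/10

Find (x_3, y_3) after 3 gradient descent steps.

f(x,y) = 3x^2 + 2y^2 + 2xy
grad_x = 6x + 2y, grad_y = 4y + 2x
Step 1: grad = (-4, 2), (-3/5, 4/5)
Step 2: grad = (-2, 2), (-2/5, 3/5)
Step 3: grad = (-6/5, 8/5), (-7/25, 11/25)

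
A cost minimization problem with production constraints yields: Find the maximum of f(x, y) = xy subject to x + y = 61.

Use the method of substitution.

Substitute y = 61 - x into f(x,y) = xy:
g(x) = x(61 - x) = 61x - x^2
g'(x) = 61 - 2x = 0  =>  x = 61/2
y = 61 - 61/2 = 61/2
Maximum value = (61/2) * (61/2) = 3721/4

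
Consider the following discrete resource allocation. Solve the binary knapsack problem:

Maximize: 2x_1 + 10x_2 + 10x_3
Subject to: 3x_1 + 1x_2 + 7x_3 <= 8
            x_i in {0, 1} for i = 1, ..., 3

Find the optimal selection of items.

Items: item 1 (v=2, w=3), item 2 (v=10, w=1), item 3 (v=10, w=7)
Capacity: 8
Checking all 8 subsets (w = total weight, v = total value):
  {}: w = 0, v = 0
  {1}: w = 3, v = 2
  {2}: w = 1, v = 10
  {3}: w = 7, v = 10
  {1, 2}: w = 4, v = 12
  {1, 3}: w = 10 > 8, infeasible
  {2, 3}: w = 8, v = 20
  {1, 2, 3}: w = 11 > 8, infeasible
Best feasible subset: items [2, 3]
Total weight: 8 <= 8, total value: 20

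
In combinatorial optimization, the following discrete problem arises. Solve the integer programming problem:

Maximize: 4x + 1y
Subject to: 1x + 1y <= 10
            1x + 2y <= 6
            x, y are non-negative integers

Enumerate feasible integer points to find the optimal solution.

Constraint 1: 1x + 1y <= 10
Constraint 2: 1x + 2y <= 6
Feasible x range (need y >= 0): 0 <= x <= min(10/1, 6/1) => x in {0, ..., 6}.
Enumerate feasible integer points row by row (the coefficient of y is 1 > 0, so for each x the largest feasible y gives the best value):
  x = 0: y <= min((10 - 1*0)/1, (6 - 1*0)/2) => y in {0, ..., 3}; best 4*0 + 1*3 = 3
  x = 1: y <= min((10 - 1*1)/1, (6 - 1*1)/2) => y in {0, ..., 2}; best 4*1 + 1*2 = 6
  x = 2: y <= min((10 - 1*2)/1, (6 - 1*2)/2) => y in {0, ..., 2}; best 4*2 + 1*2 = 10
  x = 3: y <= min((10 - 1*3)/1, (6 - 1*3)/2) => y in {0, ..., 1}; best 4*3 + 1*1 = 13
  x = 4: y <= min((10 - 1*4)/1, (6 - 1*4)/2) => y in {0, ..., 1}; best 4*4 + 1*1 = 17
  x = 5: y <= min((10 - 1*5)/1, (6 - 1*5)/2) => y in {0}; best 4*5 + 1*0 = 20
  x = 6: y <= min((10 - 1*6)/1, (6 - 1*6)/2) => y in {0}; best 4*6 + 1*0 = 24
The maximum 4x + 1y = 24 is achieved at x = 6, y = 0.
Check: 1*6 + 1*0 = 6 <= 10 and 1*6 + 2*0 = 6 <= 6.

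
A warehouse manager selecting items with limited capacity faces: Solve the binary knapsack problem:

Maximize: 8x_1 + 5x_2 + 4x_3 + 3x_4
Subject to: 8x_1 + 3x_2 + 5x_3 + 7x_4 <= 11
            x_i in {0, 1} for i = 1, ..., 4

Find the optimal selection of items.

Items: item 1 (v=8, w=8), item 2 (v=5, w=3), item 3 (v=4, w=5), item 4 (v=3, w=7)
Capacity: 11
Checking all 16 subsets (w = total weight, v = total value):
  {}: w = 0, v = 0
  {1}: w = 8, v = 8
  {2}: w = 3, v = 5
  {3}: w = 5, v = 4
  {4}: w = 7, v = 3
  {1, 2}: w = 11, v = 13
  {1, 3}: w = 13 > 11, infeasible
  {1, 4}: w = 15 > 11, infeasible
  {2, 3}: w = 8, v = 9
  {2, 4}: w = 10, v = 8
  {3, 4}: w = 12 > 11, infeasible
  {1, 2, 3}: w = 16 > 11, infeasible
  {1, 2, 4}: w = 18 > 11, infeasible
  {1, 3, 4}: w = 20 > 11, infeasible
  {2, 3, 4}: w = 15 > 11, infeasible
  {1, 2, 3, 4}: w = 23 > 11, infeasible
Best feasible subset: items [1, 2]
Total weight: 11 <= 11, total value: 13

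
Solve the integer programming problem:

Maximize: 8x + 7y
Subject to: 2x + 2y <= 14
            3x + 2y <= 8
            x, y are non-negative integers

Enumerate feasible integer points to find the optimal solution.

Constraint 1: 2x + 2y <= 14
Constraint 2: 3x + 2y <= 8
Feasible x range (need y >= 0): 0 <= x <= min(14/2, 8/3) => x in {0, ..., 2}.
Enumerate feasible integer points row by row (the coefficient of y is 7 > 0, so for each x the largest feasible y gives the best value):
  x = 0: y <= min((14 - 2*0)/2, (8 - 3*0)/2) => y in {0, ..., 4}; best 8*0 + 7*4 = 28
  x = 1: y <= min((14 - 2*1)/2, (8 - 3*1)/2) => y in {0, ..., 2}; best 8*1 + 7*2 = 22
  x = 2: y <= min((14 - 2*2)/2, (8 - 3*2)/2) => y in {0, ..., 1}; best 8*2 + 7*1 = 23
The maximum 8x + 7y = 28 is achieved at x = 0, y = 4.
Check: 2*0 + 2*4 = 8 <= 14 and 3*0 + 2*4 = 8 <= 8.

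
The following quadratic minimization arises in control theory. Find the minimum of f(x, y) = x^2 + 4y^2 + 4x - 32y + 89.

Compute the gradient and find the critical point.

f(x,y) = x^2 + 4y^2 + 4x - 32y + 89
df/dx = 2x + (4) = 0  =>  x = -2
df/dy = 8y + (-32) = 0  =>  y = 4
f(-2, 4) = 1*(-2)^2 + 4*(4)^2 + 4*(-2) + -32*(4) + 89 = 21
Hessian is diagonal with entries 2, 8 > 0, so this is a minimum.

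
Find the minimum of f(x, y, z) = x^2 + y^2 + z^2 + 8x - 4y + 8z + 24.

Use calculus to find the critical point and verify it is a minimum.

f(x,y,z) = x^2 + y^2 + z^2 + 8x - 4y + 8z + 24
df/dx = 2x + (8) = 0 => x = -4
df/dy = 2y + (-4) = 0 => y = 2
df/dz = 2z + (8) = 0 => z = -4
f(-4,2,-4) = 1*(-4)^2 + 1*(2)^2 + 1*(-4)^2 + 8*(-4) + -4*(2) + 8*(-4) + 24 = -12
Hessian is diagonal with entries 2, 2, 2 > 0, confirmed minimum.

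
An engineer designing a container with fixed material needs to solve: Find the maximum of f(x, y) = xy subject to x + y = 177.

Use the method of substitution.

Substitute y = 177 - x into f(x,y) = xy:
g(x) = x(177 - x) = 177x - x^2
g'(x) = 177 - 2x = 0  =>  x = 177/2
y = 177 - 177/2 = 177/2
Maximum value = (177/2) * (177/2) = 31329/4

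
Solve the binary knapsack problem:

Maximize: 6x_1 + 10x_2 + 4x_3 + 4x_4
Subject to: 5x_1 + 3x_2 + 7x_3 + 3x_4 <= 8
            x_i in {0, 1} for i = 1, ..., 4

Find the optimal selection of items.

Items: item 1 (v=6, w=5), item 2 (v=10, w=3), item 3 (v=4, w=7), item 4 (v=4, w=3)
Capacity: 8
Checking all 16 subsets (w = total weight, v = total value):
  {}: w = 0, v = 0
  {1}: w = 5, v = 6
  {2}: w = 3, v = 10
  {3}: w = 7, v = 4
  {4}: w = 3, v = 4
  {1, 2}: w = 8, v = 16
  {1, 3}: w = 12 > 8, infeasible
  {1, 4}: w = 8, v = 10
  {2, 3}: w = 10 > 8, infeasible
  {2, 4}: w = 6, v = 14
  {3, 4}: w = 10 > 8, infeasible
  {1, 2, 3}: w = 15 > 8, infeasible
  {1, 2, 4}: w = 11 > 8, infeasible
  {1, 3, 4}: w = 15 > 8, infeasible
  {2, 3, 4}: w = 13 > 8, infeasible
  {1, 2, 3, 4}: w = 18 > 8, infeasible
Best feasible subset: items [1, 2]
Total weight: 8 <= 8, total value: 16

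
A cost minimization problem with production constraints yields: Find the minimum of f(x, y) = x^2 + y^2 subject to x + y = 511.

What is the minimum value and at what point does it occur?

Substitute y = 511 - x into f(x,y) = x^2 + y^2:
g(x) = x^2 + (511 - x)^2 = 2x^2 - 1022x + 261121
g'(x) = 4x - 1022 = 0  =>  x = 511/2
y = 511 - 511/2 = 511/2
Minimum value = (511/2)^2 + (511/2)^2 = 261121/2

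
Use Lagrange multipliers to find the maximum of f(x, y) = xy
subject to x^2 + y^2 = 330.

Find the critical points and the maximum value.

Lagrange conditions: y = 2*lambda*x and x = 2*lambda*y
If x = 0 then y = 0, violating the constraint, so x, y != 0.
Dividing: y/x = x/y => x^2 = y^2 => y = x or y = -x
Constraint: 2x^2 = 330 => x^2 = 165 => x = +/-sqrt(165)
Critical points: (sqrt(165), sqrt(165)), (-sqrt(165), -sqrt(165)), (sqrt(165), -sqrt(165)), (-sqrt(165), sqrt(165))
  y = x:  xy = x^2 = 165  at (sqrt(165), sqrt(165)) and (-sqrt(165), -sqrt(165))
  y = -x: xy = -x^2 = -165 at (sqrt(165), -sqrt(165)) and (-sqrt(165), sqrt(165))
Maximum xy = 165 at (sqrt(165), sqrt(165)) and (-sqrt(165), -sqrt(165))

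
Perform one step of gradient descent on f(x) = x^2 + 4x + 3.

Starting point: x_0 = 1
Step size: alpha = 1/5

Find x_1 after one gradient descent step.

f(x) = x^2 + 4x + 3
f'(x) = 2x + 4
f'(1) = 2*1 + (4) = 6
x_1 = x_0 - alpha * f'(x_0) = 1 - 1/5 * 6 = -1/5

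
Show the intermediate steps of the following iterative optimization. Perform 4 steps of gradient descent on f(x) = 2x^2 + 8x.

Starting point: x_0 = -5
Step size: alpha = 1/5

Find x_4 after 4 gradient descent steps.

f(x) = 2x^2 + 8x, f'(x) = 4x + (8)
Step 1: f'(-5) = -12, x_1 = -5 - 1/5 * -12 = -13/5
Step 2: f'(-13/5) = -12/5, x_2 = -13/5 - 1/5 * -12/5 = -53/25
Step 3: f'(-53/25) = -12/25, x_3 = -53/25 - 1/5 * -12/25 = -253/125
Step 4: f'(-253/125) = -12/125, x_4 = -253/125 - 1/5 * -12/125 = -1253/625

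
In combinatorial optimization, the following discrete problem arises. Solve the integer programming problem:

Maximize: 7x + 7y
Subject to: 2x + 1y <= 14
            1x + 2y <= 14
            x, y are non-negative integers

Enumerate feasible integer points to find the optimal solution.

Constraint 1: 2x + 1y <= 14
Constraint 2: 1x + 2y <= 14
Feasible x range (need y >= 0): 0 <= x <= min(14/2, 14/1) => x in {0, ..., 7}.
Enumerate feasible integer points row by row (the coefficient of y is 7 > 0, so for each x the largest feasible y gives the best value):
  x = 0: y <= min((14 - 2*0)/1, (14 - 1*0)/2) => y in {0, ..., 7}; best 7*0 + 7*7 = 49
  x = 1: y <= min((14 - 2*1)/1, (14 - 1*1)/2) => y in {0, ..., 6}; best 7*1 + 7*6 = 49
  x = 2: y <= min((14 - 2*2)/1, (14 - 1*2)/2) => y in {0, ..., 6}; best 7*2 + 7*6 = 56
  x = 3: y <= min((14 - 2*3)/1, (14 - 1*3)/2) => y in {0, ..., 5}; best 7*3 + 7*5 = 56
  x = 4: y <= min((14 - 2*4)/1, (14 - 1*4)/2) => y in {0, ..., 5}; best 7*4 + 7*5 = 63
  x = 5: y <= min((14 - 2*5)/1, (14 - 1*5)/2) => y in {0, ..., 4}; best 7*5 + 7*4 = 63
  x = 6: y <= min((14 - 2*6)/1, (14 - 1*6)/2) => y in {0, ..., 2}; best 7*6 + 7*2 = 56
  x = 7: y <= min((14 - 2*7)/1, (14 - 1*7)/2) => y in {0}; best 7*7 + 7*0 = 49
The maximum 7x + 7y = 63 is achieved at x = 4, y = 5.
(The same value 63 is also attained at (5, 4).)
Check: 2*4 + 1*5 = 13 <= 14 and 1*4 + 2*5 = 14 <= 14.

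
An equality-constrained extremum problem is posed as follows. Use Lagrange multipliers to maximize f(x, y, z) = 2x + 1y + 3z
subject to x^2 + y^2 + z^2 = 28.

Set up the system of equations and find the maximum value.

Lagrange conditions: 2 = 2*lambda*x, 1 = 2*lambda*y, 3 = 2*lambda*z
So x:2 = y:1 = z:3, i.e. x = 2t, y = 1t, z = 3t
Constraint: t^2*(2^2 + 1^2 + 3^2) = 28
  t^2 * 14 = 28  =>  t = sqrt(2)
Maximum = 2*2t + 1*1t + 3*3t = 14*sqrt(2) = sqrt(392)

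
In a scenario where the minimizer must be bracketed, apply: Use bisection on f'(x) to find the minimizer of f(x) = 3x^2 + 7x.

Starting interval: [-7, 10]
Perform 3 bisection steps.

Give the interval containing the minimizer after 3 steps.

Finding critical point of f(x) = 3x^2 + 7x using bisection on f'(x) = 6x + 7.
f'(x) = 0 when x = -7/6.
Starting interval: [-7, 10]
Step 1: mid = 3/2, f'(mid) = 16, new interval = [-7, 3/2]
Step 2: mid = -11/4, f'(mid) = -19/2, new interval = [-11/4, 3/2]
Step 3: mid = -5/8, f'(mid) = 13/4, new interval = [-11/4, -5/8]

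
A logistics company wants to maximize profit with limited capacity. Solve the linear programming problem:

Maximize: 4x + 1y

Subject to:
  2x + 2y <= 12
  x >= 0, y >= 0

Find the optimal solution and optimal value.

The feasible region has vertices at [(0, 0), (6, 0), (0, 6)].
Checking objective 4x + 1y at each vertex:
  (0, 0): 4*0 + 1*0 = 0
  (6, 0): 4*6 + 1*0 = 24
  (0, 6): 4*0 + 1*6 = 6
Maximum is 24 at (6, 0).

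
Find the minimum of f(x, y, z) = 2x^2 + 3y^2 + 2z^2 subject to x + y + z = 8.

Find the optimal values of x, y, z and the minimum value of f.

Using Lagrange multipliers on f = 2x^2 + 3y^2 + 2z^2 with constraint x + y + z = 8:
Conditions: 2*2*x = lambda, 2*3*y = lambda, 2*2*z = lambda
So x = lambda/4, y = lambda/6, z = lambda/4
Substituting into constraint: lambda * (2/3) = 8
lambda = 12
x = 3, y = 2, z = 3
Minimum value = 48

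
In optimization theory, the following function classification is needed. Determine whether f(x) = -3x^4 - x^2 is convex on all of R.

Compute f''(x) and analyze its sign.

f(x) = -3x^4 - x^2
f'(x) = -12x^3 + -2x
f''(x) = -36x^2 + -2
f''(x) = -36x^2 + -2 <= -2 < 0 for all x
Therefore, f is concave on R.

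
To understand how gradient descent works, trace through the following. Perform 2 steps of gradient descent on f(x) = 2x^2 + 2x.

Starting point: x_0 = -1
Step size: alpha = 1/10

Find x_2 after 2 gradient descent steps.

f(x) = 2x^2 + 2x, f'(x) = 4x + (2)
Step 1: f'(-1) = -2, x_1 = -1 - 1/10 * -2 = -4/5
Step 2: f'(-4/5) = -6/5, x_2 = -4/5 - 1/10 * -6/5 = -17/25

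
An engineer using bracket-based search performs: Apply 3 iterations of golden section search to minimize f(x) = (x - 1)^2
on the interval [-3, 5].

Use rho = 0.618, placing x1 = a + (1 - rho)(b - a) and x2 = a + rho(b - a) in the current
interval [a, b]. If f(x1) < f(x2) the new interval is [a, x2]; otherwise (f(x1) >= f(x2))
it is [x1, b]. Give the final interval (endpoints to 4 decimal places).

Golden section search for min of f(x) = (x - 1)^2 on [-3, 5].
Each step: x1 = a + (1 - rho)(b - a), x2 = a + rho(b - a); if f(x1) < f(x2) keep [a, x2], otherwise keep [x1, b].
Step 1: [-3.0000, 5.0000], x1=0.0560 (f=0.8911), x2=1.9440 (f=0.8911); f(x1) = f(x2) (tie, not '<') => keep [0.0560, 5.0000]
Step 2: [0.0560, 5.0000], x1=1.9446 (f=0.8923), x2=3.1114 (f=4.4580); f(x1) < f(x2) => keep [0.0560, 3.1114]
Step 3: [0.0560, 3.1114], x1=1.2232 (f=0.0498), x2=1.9442 (f=0.8916); f(x1) < f(x2) => keep [0.0560, 1.9442]
Final interval: [0.0560, 1.9442]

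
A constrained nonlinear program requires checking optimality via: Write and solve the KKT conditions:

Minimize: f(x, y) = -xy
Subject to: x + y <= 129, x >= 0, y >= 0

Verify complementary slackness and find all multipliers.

Problem: min -xy s.t. x + y <= 129 (multiplier lambda), x >= 0 (mu_x), y >= 0 (mu_y)
KKT stationarity: -y + lambda - mu_x = 0, -x + lambda - mu_y = 0, with lambda, mu_x, mu_y >= 0
Complementary slackness: lambda*(x + y - 129) = 0, mu_x*x = 0, mu_y*y = 0
If lambda = 0: y = -mu_x <= 0 and x = -mu_y <= 0 force x = y = 0 with f = 0; but x = y = 129/2 is feasible with f = -16641/4 < 0, so this is not the minimum. Hence lambda > 0 and x + y = 129.
Try x > 0, y > 0 (so mu_x = mu_y = 0): y = lambda, x = lambda => x = y = lambda
x + y = 129 => 2*lambda = 129 => lambda = 129/2
x* = y* = 129/2 > 0, consistent with mu_x = mu_y = 0.
(Any feasible point with x = 0 or y = 0 has f = 0 > -16641/4, so the minimum is not on those boundaries.)
min(-xy) = -16641/4 (i.e. max xy = 16641/4)
Multipliers: lambda = 129/2, mu_x = 0, mu_y = 0
Complementary slackness: lambda*(x + y - 129) = 129/2*(129/2 + 129/2 - 129) = 0, mu_x*x = 0*129/2 = 0, mu_y*y = 0*129/2 = 0. Satisfied.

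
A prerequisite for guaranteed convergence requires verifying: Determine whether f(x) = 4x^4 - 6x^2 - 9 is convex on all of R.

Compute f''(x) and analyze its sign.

f(x) = 4x^4 - 6x^2 - 9
f'(x) = 16x^3 + -12x
f''(x) = 48x^2 + -12
f''(0) = -12 < 0, so not convex near x = 0
Therefore, f is not globally convex on R.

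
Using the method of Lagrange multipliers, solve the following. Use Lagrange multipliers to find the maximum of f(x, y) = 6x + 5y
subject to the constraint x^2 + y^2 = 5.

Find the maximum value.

Set up Lagrange conditions: grad f = lambda * grad g
  6 = 2*lambda*x
  5 = 2*lambda*y
From these: x/y = 6/5, so x = 6t, y = 5t for some t.
Substitute into constraint: (6t)^2 + (5t)^2 = 5
  t^2 * 61 = 5
  t = sqrt(5/61)
Maximum = 6*x + 5*y = (6^2 + 5^2)*t = 61 * sqrt(5/61) = sqrt(305)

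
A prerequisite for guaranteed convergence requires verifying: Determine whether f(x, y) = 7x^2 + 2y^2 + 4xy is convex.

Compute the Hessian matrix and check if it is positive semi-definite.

f(x,y) = 7x^2 + 2y^2 + 4xy
Hessian H = [[14, 4], [4, 4]]
trace(H) = 18, det(H) = 40
Eigenvalues: (18 +/- sqrt(164)) / 2 = 15.4, 2.597
Since both eigenvalues > 0, f is convex.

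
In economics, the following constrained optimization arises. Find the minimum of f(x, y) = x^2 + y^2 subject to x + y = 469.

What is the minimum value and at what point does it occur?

Substitute y = 469 - x into f(x,y) = x^2 + y^2:
g(x) = x^2 + (469 - x)^2 = 2x^2 - 938x + 219961
g'(x) = 4x - 938 = 0  =>  x = 469/2
y = 469 - 469/2 = 469/2
Minimum value = (469/2)^2 + (469/2)^2 = 219961/2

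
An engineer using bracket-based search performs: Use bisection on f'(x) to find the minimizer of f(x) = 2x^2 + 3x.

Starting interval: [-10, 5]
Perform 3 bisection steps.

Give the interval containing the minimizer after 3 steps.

Finding critical point of f(x) = 2x^2 + 3x using bisection on f'(x) = 4x + 3.
f'(x) = 0 when x = -3/4.
Starting interval: [-10, 5]
Step 1: mid = -5/2, f'(mid) = -7, new interval = [-5/2, 5]
Step 2: mid = 5/4, f'(mid) = 8, new interval = [-5/2, 5/4]
Step 3: mid = -5/8, f'(mid) = 1/2, new interval = [-5/2, -5/8]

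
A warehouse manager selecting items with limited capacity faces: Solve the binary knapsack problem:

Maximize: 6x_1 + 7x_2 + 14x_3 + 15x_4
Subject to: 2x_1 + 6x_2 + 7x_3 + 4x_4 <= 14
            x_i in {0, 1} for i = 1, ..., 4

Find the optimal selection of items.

Items: item 1 (v=6, w=2), item 2 (v=7, w=6), item 3 (v=14, w=7), item 4 (v=15, w=4)
Capacity: 14
Checking all 16 subsets (w = total weight, v = total value):
  {}: w = 0, v = 0
  {1}: w = 2, v = 6
  {2}: w = 6, v = 7
  {3}: w = 7, v = 14
  {4}: w = 4, v = 15
  {1, 2}: w = 8, v = 13
  {1, 3}: w = 9, v = 20
  {1, 4}: w = 6, v = 21
  {2, 3}: w = 13, v = 21
  {2, 4}: w = 10, v = 22
  {3, 4}: w = 11, v = 29
  {1, 2, 3}: w = 15 > 14, infeasible
  {1, 2, 4}: w = 12, v = 28
  {1, 3, 4}: w = 13, v = 35
  {2, 3, 4}: w = 17 > 14, infeasible
  {1, 2, 3, 4}: w = 19 > 14, infeasible
Best feasible subset: items [1, 3, 4]
Total weight: 13 <= 14, total value: 35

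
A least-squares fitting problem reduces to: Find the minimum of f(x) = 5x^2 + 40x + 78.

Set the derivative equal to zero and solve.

f(x) = 5x^2 + 40x + 78
f'(x) = 10x + (40) = 0
x = -40/10 = -4
f(-4) = -2
Since f''(x) = 10 > 0, this is a minimum.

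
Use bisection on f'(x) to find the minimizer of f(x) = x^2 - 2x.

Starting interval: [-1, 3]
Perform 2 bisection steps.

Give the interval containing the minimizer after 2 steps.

Finding critical point of f(x) = x^2 - 2x using bisection on f'(x) = 2x + -2.
f'(x) = 0 when x = 1.
Starting interval: [-1, 3]
Step 1: mid = 1, f'(mid) = 0, new interval = [1, 1]
Step 2: mid = 1, f'(mid) = 0, new interval = [1, 1]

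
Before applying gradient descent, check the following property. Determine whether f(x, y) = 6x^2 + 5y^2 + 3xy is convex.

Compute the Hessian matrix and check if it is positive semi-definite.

f(x,y) = 6x^2 + 5y^2 + 3xy
Hessian H = [[12, 3], [3, 10]]
trace(H) = 22, det(H) = 111
Eigenvalues: (22 +/- sqrt(40)) / 2 = 14.16, 7.838
Since both eigenvalues > 0, f is convex.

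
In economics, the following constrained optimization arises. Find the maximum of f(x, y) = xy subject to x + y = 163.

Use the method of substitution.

Substitute y = 163 - x into f(x,y) = xy:
g(x) = x(163 - x) = 163x - x^2
g'(x) = 163 - 2x = 0  =>  x = 163/2
y = 163 - 163/2 = 163/2
Maximum value = (163/2) * (163/2) = 26569/4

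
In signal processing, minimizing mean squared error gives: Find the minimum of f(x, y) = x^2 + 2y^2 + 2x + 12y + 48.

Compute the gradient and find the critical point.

f(x,y) = x^2 + 2y^2 + 2x + 12y + 48
df/dx = 2x + (2) = 0  =>  x = -1
df/dy = 4y + (12) = 0  =>  y = -3
f(-1, -3) = 1*(-1)^2 + 2*(-3)^2 + 2*(-1) + 12*(-3) + 48 = 29
Hessian is diagonal with entries 2, 4 > 0, so this is a minimum.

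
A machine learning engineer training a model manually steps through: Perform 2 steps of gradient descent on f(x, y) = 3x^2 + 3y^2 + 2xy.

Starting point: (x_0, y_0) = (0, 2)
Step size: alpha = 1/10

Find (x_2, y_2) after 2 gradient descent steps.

f(x,y) = 3x^2 + 3y^2 + 2xy
grad_x = 6x + 2y, grad_y = 6y + 2x
Step 1: grad = (4, 12), (-2/5, 4/5)
Step 2: grad = (-4/5, 4), (-8/25, 2/5)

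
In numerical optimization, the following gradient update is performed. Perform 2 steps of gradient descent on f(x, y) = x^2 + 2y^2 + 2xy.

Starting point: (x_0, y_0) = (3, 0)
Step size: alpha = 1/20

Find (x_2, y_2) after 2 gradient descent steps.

f(x,y) = x^2 + 2y^2 + 2xy
grad_x = 2x + 2y, grad_y = 4y + 2x
Step 1: grad = (6, 6), (27/10, -3/10)
Step 2: grad = (24/5, 21/5), (123/50, -51/100)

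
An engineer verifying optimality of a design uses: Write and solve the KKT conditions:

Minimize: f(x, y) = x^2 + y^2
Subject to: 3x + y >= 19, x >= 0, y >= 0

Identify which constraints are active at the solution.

KKT conditions for min x^2 + y^2 s.t. 3x + 1y >= 19, x >= 0, y >= 0:
Stationarity: 2x = mu*3 + mu_x, 2y = mu*1 + mu_y, with mu, mu_x, mu_y >= 0
Complementary slackness: mu*(3x + y - 19) = 0, mu_x*x = 0, mu_y*y = 0
(0, 0) is infeasible (3*0 + 1*0 < 19), so if mu = 0 stationarity would force x = mu_x/2 >= 0, y = mu_y/2 >= 0 with mu_x*x = mu_y*y = 0, i.e. x = y = 0: contradiction. Hence mu > 0 and 3x + y = 19 is active.
Try x > 0, y > 0 (so mu_x = mu_y = 0): x = 3*mu/2, y = 1*mu/2
Substitute: 3*(3*mu/2) + 1*(1*mu/2) = 19
  mu*10/2 = 19 => mu = 19/5
x* = 57/10 > 0, y* = 19/10 > 0, consistent with mu_x = mu_y = 0.
f is convex and the constraints are linear, so this KKT point is the global minimum.
f* = 361/10
Active constraints: 3x + y >= 19 (holds with equality, mu = 19/5 > 0); x >= 0 and y >= 0 are inactive (mu_x = mu_y = 0).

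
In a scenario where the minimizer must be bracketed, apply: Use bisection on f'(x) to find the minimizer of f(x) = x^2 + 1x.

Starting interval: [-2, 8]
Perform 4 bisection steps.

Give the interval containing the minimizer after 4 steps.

Finding critical point of f(x) = x^2 + 1x using bisection on f'(x) = 2x + 1.
f'(x) = 0 when x = -1/2.
Starting interval: [-2, 8]
Step 1: mid = 3, f'(mid) = 7, new interval = [-2, 3]
Step 2: mid = 1/2, f'(mid) = 2, new interval = [-2, 1/2]
Step 3: mid = -3/4, f'(mid) = -1/2, new interval = [-3/4, 1/2]
Step 4: mid = -1/8, f'(mid) = 3/4, new interval = [-3/4, -1/8]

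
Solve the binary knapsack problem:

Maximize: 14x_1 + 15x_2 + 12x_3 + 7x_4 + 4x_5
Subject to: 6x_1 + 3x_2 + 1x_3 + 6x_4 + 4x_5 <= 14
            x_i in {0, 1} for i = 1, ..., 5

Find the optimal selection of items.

Items: item 1 (v=14, w=6), item 2 (v=15, w=3), item 3 (v=12, w=1), item 4 (v=7, w=6), item 5 (v=4, w=4)
Capacity: 14
Checking all 32 subsets (w = total weight, v = total value):
  {}: w = 0, v = 0
  {1}: w = 6, v = 14
  {2}: w = 3, v = 15
  {3}: w = 1, v = 12
  {4}: w = 6, v = 7
  {5}: w = 4, v = 4
  {1, 2}: w = 9, v = 29
  {1, 3}: w = 7, v = 26
  {1, 4}: w = 12, v = 21
  {1, 5}: w = 10, v = 18
  {2, 3}: w = 4, v = 27
  {2, 4}: w = 9, v = 22
  {2, 5}: w = 7, v = 19
  {3, 4}: w = 7, v = 19
  {3, 5}: w = 5, v = 16
  {4, 5}: w = 10, v = 11
  {1, 2, 3}: w = 10, v = 41
  {1, 2, 4}: w = 15 > 14, infeasible
  {1, 2, 5}: w = 13, v = 33
  {1, 3, 4}: w = 13, v = 33
  {1, 3, 5}: w = 11, v = 30
  {1, 4, 5}: w = 16 > 14, infeasible
  {2, 3, 4}: w = 10, v = 34
  {2, 3, 5}: w = 8, v = 31
  {2, 4, 5}: w = 13, v = 26
  {3, 4, 5}: w = 11, v = 23
  {1, 2, 3, 4}: w = 16 > 14, infeasible
  {1, 2, 3, 5}: w = 14, v = 45
  {1, 2, 4, 5}: w = 19 > 14, infeasible
  {1, 3, 4, 5}: w = 17 > 14, infeasible
  {2, 3, 4, 5}: w = 14, v = 38
  {1, 2, 3, 4, 5}: w = 20 > 14, infeasible
Best feasible subset: items [1, 2, 3, 5]
Total weight: 14 <= 14, total value: 45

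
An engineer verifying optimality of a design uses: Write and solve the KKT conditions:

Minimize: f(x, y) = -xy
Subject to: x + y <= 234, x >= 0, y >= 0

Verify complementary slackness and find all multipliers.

Problem: min -xy s.t. x + y <= 234 (multiplier lambda), x >= 0 (mu_x), y >= 0 (mu_y)
KKT stationarity: -y + lambda - mu_x = 0, -x + lambda - mu_y = 0, with lambda, mu_x, mu_y >= 0
Complementary slackness: lambda*(x + y - 234) = 0, mu_x*x = 0, mu_y*y = 0
If lambda = 0: y = -mu_x <= 0 and x = -mu_y <= 0 force x = y = 0 with f = 0; but x = y = 117 is feasible with f = -13689 < 0, so this is not the minimum. Hence lambda > 0 and x + y = 234.
Try x > 0, y > 0 (so mu_x = mu_y = 0): y = lambda, x = lambda => x = y = lambda
x + y = 234 => 2*lambda = 234 => lambda = 117
x* = y* = 117 > 0, consistent with mu_x = mu_y = 0.
(Any feasible point with x = 0 or y = 0 has f = 0 > -13689, so the minimum is not on those boundaries.)
min(-xy) = -13689 (i.e. max xy = 13689)
Multipliers: lambda = 117, mu_x = 0, mu_y = 0
Complementary slackness: lambda*(x + y - 234) = 117*(117 + 117 - 234) = 0, mu_x*x = 0*117 = 0, mu_y*y = 0*117 = 0. Satisfied.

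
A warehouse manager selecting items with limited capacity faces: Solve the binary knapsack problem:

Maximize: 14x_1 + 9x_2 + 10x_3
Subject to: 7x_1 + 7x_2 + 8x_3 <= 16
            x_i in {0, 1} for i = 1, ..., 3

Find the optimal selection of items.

Items: item 1 (v=14, w=7), item 2 (v=9, w=7), item 3 (v=10, w=8)
Capacity: 16
Checking all 8 subsets (w = total weight, v = total value):
  {}: w = 0, v = 0
  {1}: w = 7, v = 14
  {2}: w = 7, v = 9
  {3}: w = 8, v = 10
  {1, 2}: w = 14, v = 23
  {1, 3}: w = 15, v = 24
  {2, 3}: w = 15, v = 19
  {1, 2, 3}: w = 22 > 16, infeasible
Best feasible subset: items [1, 3]
Total weight: 15 <= 16, total value: 24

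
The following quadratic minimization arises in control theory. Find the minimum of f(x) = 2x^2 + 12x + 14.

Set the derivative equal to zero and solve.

f(x) = 2x^2 + 12x + 14
f'(x) = 4x + (12) = 0
x = -12/4 = -3
f(-3) = -4
Since f''(x) = 4 > 0, this is a minimum.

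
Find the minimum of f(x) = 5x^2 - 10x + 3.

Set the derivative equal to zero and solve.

f(x) = 5x^2 - 10x + 3
f'(x) = 10x + (-10) = 0
x = 10/10 = 1
f(1) = -2
Since f''(x) = 10 > 0, this is a minimum.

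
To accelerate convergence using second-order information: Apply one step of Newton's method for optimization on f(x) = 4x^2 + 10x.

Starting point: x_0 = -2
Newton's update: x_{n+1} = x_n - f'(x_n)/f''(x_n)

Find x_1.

f(x) = 4x^2 + 10x
f'(x) = 8x + (10), f''(x) = 8
Newton step: x_1 = x_0 - f'(x_0)/f''(x_0)
f'(-2) = -6
x_1 = -2 - -6/8 = -5/4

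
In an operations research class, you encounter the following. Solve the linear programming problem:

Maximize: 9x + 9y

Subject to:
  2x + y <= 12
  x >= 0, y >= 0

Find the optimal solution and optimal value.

The feasible region has vertices at [(0, 0), (6, 0), (0, 12)].
Checking objective 9x + 9y at each vertex:
  (0, 0): 9*0 + 9*0 = 0
  (6, 0): 9*6 + 9*0 = 54
  (0, 12): 9*0 + 9*12 = 108
Maximum is 108 at (0, 12).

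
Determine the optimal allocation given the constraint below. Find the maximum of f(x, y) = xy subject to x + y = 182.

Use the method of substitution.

Substitute y = 182 - x into f(x,y) = xy:
g(x) = x(182 - x) = 182x - x^2
g'(x) = 182 - 2x = 0  =>  x = 91
y = 182 - 91 = 91
Maximum value = 91 * 91 = 8281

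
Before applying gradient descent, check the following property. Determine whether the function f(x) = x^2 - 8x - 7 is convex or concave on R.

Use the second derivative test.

f(x) = x^2 - 8x - 7
f'(x) = 2x - 8
f''(x) = 2
Since f''(x) = 2 > 0 for all x, f is convex on R.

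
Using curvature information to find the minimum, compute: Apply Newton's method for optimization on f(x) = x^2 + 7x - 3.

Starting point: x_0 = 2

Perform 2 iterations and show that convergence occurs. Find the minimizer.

f(x) = x^2 + 7x - 3, f'(x) = 2x + (7), f''(x) = 2
Step 1: f'(2) = 11, x_1 = 2 - 11/2 = -7/2
Step 2: f'(-7/2) = 0, x_2 = -7/2 (converged)
Newton's method converges in 1 step for quadratics.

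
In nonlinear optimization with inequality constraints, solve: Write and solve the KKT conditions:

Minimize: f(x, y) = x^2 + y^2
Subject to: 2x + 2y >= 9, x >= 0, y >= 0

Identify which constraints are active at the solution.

KKT conditions for min x^2 + y^2 s.t. 2x + 2y >= 9, x >= 0, y >= 0:
Stationarity: 2x = mu*2 + mu_x, 2y = mu*2 + mu_y, with mu, mu_x, mu_y >= 0
Complementary slackness: mu*(2x + 2y - 9) = 0, mu_x*x = 0, mu_y*y = 0
(0, 0) is infeasible (2*0 + 2*0 < 9), so if mu = 0 stationarity would force x = mu_x/2 >= 0, y = mu_y/2 >= 0 with mu_x*x = mu_y*y = 0, i.e. x = y = 0: contradiction. Hence mu > 0 and 2x + 2y = 9 is active.
Try x > 0, y > 0 (so mu_x = mu_y = 0): x = 2*mu/2, y = 2*mu/2
Substitute: 2*(2*mu/2) + 2*(2*mu/2) = 9
  mu*8/2 = 9 => mu = 9/4
x* = 9/4 > 0, y* = 9/4 > 0, consistent with mu_x = mu_y = 0.
f is convex and the constraints are linear, so this KKT point is the global minimum.
f* = 81/8
Active constraints: 2x + 2y >= 9 (holds with equality, mu = 9/4 > 0); x >= 0 and y >= 0 are inactive (mu_x = mu_y = 0).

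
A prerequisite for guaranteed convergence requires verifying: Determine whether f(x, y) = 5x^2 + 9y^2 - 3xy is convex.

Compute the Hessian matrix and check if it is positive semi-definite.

f(x,y) = 5x^2 + 9y^2 - 3xy
Hessian H = [[10, -3], [-3, 18]]
trace(H) = 28, det(H) = 171
Eigenvalues: (28 +/- sqrt(100)) / 2 = 19, 9
Since both eigenvalues > 0, f is convex.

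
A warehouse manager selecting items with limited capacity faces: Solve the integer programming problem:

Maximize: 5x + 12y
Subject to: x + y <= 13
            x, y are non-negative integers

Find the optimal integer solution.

Objective: 5x + 12y, constraint: x + y <= 13
Coefficient of y is 12 > coefficient of x is 5, so allocate the entire budget to y.
Optimal: x = 0, y = 13, value = 156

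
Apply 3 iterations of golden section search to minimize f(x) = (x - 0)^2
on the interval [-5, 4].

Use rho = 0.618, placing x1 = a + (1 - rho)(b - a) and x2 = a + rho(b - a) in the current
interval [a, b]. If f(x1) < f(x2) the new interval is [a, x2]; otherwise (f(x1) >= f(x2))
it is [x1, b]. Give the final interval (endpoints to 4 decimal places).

Golden section search for min of f(x) = (x - 0)^2 on [-5, 4].
Each step: x1 = a + (1 - rho)(b - a), x2 = a + rho(b - a); if f(x1) < f(x2) keep [a, x2], otherwise keep [x1, b].
Step 1: [-5.0000, 4.0000], x1=-1.5620 (f=2.4398), x2=0.5620 (f=0.3158); f(x1) > f(x2) => keep [-1.5620, 4.0000]
Step 2: [-1.5620, 4.0000], x1=0.5627 (f=0.3166), x2=1.8753 (f=3.5168); f(x1) < f(x2) => keep [-1.5620, 1.8753]
Step 3: [-1.5620, 1.8753], x1=-0.2489 (f=0.0620), x2=0.5623 (f=0.3161); f(x1) < f(x2) => keep [-1.5620, 0.5623]
Final interval: [-1.5620, 0.5623]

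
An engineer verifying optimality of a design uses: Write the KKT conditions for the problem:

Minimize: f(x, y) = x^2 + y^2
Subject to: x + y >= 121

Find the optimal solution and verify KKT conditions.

KKT conditions for min x^2 + y^2 s.t. x + y >= 121:
Stationarity: 2x = mu, 2y = mu
So x = y = mu/2.
Complementary slackness: mu*(x + y - 121) = 0
Primal feasibility: x + y >= 121; dual feasibility: mu >= 0
If mu = 0 then x = y = 0, but 0 + 0 < 121 is infeasible, so the constraint is active.
Constraint active: x + y = 2*(mu/2) = 121 => mu = 121
x = y = 121/2, f = 14641/2
Verify: stationarity 2*(121/2) = 121 = mu; primal 121/2 + 121/2 = 121 >= 121; dual mu = 121 >= 0; complementary slackness 121*(121 - 121) = 0. All KKT conditions hold.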